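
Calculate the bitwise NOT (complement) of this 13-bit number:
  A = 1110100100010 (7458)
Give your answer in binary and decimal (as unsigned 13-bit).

Flip each bit (0->1, 1->0):
  1110100100010
  0001011011101

Answer: 0001011011101 (733)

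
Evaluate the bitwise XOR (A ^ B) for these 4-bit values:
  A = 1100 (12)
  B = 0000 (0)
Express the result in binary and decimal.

Apply ^ to each column (1 where bits differ):
  1100
^ 0000
------
  1100

Answer: 1100 (12)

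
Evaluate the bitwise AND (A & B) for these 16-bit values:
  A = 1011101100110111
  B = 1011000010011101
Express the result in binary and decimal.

Apply & to each column (1 only where both bits are 1):
  1011101100110111
& 1011000010011101
------------------
  1011000000010101

Answer: 1011000000010101 (45077)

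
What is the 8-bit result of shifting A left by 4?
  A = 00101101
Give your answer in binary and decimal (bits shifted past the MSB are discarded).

Shift left by 4: drop the top 4 bit(s), append 4 zero(s) on the right.
  00101101  ->  discard [0010], keep [1101], append 0000
= 11010000

Answer: 11010000 (208)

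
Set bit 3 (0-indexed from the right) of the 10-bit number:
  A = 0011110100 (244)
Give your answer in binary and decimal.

Mask = 1 << 3 = 0000001000
Bit 3 of A is 0, so OR-ing with the mask flips it to 1.
  0011110100
| 0000001000
------------
  0011111100

Answer: 0011111100 (252)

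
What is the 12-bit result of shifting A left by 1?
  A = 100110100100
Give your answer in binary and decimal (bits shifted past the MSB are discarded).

Shift left by 1: drop the top 1 bit(s), append 1 zero(s) on the right.
  100110100100  ->  discard [1], keep [00110100100], append 0
= 001101001000

Answer: 001101001000 (840)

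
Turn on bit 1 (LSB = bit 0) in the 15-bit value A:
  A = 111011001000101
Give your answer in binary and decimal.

Mask = 1 << 1 = 000000000000010
Bit 1 of A is 0, so OR-ing with the mask flips it to 1.
  111011001000101
| 000000000000010
-----------------
  111011001000111

Answer: 111011001000111 (30279)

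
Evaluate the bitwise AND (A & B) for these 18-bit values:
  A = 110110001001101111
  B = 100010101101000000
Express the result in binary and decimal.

Apply & to each column (1 only where both bits are 1):
  110110001001101111
& 100010101101000000
--------------------
  100010001001000000

Answer: 100010001001000000 (139840)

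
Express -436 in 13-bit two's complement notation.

1. Binary of +436:  0000110110100
2. Invert bits:     1111001001011
3. Add 1:           1111001001100

Answer: 1111001001100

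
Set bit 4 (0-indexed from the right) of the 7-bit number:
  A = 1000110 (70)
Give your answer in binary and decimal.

Mask = 1 << 4 = 0010000
Bit 4 of A is 0, so OR-ing with the mask flips it to 1.
  1000110
| 0010000
---------
  1010110

Answer: 1010110 (86)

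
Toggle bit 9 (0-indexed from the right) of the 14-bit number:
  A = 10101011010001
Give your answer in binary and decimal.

Mask = 1 << 9 = 00001000000000
Bit 9 of A is 1; XOR with the mask flips it to 0.
  10101011010001
^ 00001000000000
----------------
  10100011010001

Answer: 10100011010001 (10449)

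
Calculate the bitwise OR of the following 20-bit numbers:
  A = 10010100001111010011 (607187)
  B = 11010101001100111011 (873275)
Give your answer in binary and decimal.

Apply | to each column (1 where either bit is 1):
  10010100001111010011
| 11010101001100111011
----------------------
  11010101001111111011

Answer: 11010101001111111011 (873467)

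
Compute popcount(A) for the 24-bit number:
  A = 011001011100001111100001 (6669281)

011001011100001111100001
1-bits at positions (from bit 0 = LSB): 0, 5, 6, 7, 8, 9, 14, 15, 16, 18, 21, 22
Count = 12

Answer: 12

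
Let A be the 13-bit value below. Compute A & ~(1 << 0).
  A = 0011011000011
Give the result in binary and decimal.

Mask = ~(1 << 0) = 1111111111110
Bit 0 of A is 1, so AND-ing with the mask clears it to 0.
  0011011000011
& 1111111111110
---------------
  0011011000010

Answer: 0011011000010 (1730)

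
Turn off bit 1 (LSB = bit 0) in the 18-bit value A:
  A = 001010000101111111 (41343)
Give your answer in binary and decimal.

Mask = ~(1 << 1) = 111111111111111101
Bit 1 of A is 1, so AND-ing with the mask clears it to 0.
  001010000101111111
& 111111111111111101
--------------------
  001010000101111101

Answer: 001010000101111101 (41341)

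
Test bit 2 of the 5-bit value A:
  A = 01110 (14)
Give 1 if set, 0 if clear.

Bit 2 is the 3rd from the right.
  01110
    ^
That bit is 1.

Answer: 1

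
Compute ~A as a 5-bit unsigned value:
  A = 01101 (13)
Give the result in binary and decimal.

Flip each bit (0->1, 1->0):
  01101
  10010

Answer: 10010 (18)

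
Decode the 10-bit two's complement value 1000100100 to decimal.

MSB is 1, so the value is negative. Find the magnitude:
1. Invert bits:  0111011011
2. Add 1:        0111011100  = 476
3. Apply sign:   -476

Answer: -476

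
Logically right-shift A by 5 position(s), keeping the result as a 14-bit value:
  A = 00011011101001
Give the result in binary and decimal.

Logical shift right by 5: drop the bottom 5 bit(s), prepend 5 zero(s) on the left.
  00011011101001  ->  keep [000110111], discard [01001], prepend 00000
= 00000000110111

Answer: 00000000110111 (55)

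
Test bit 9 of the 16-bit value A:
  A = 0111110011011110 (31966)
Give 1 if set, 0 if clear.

Bit 9 is the 10th from the right.
  0111110011011110
        ^
That bit is 0.

Answer: 0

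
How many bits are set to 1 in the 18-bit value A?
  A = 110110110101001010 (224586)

110110110101001010
1-bits at positions (from bit 0 = LSB): 1, 3, 6, 8, 10, 11, 13, 14, 16, 17
Count = 10

Answer: 10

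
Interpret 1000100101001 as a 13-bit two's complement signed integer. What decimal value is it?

MSB is 1, so the value is negative. Find the magnitude:
1. Invert bits:  0111011010110
2. Add 1:        0111011010111  = 3799
3. Apply sign:   -3799

Answer: -3799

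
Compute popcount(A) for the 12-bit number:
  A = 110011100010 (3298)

110011100010
1-bits at positions (from bit 0 = LSB): 1, 5, 6, 7, 10, 11
Count = 6

Answer: 6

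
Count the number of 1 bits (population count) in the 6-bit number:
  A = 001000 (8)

001000
1-bits at positions (from bit 0 = LSB): 3
Count = 1

Answer: 1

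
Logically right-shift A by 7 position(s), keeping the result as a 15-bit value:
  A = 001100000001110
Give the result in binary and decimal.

Logical shift right by 7: drop the bottom 7 bit(s), prepend 7 zero(s) on the left.
  001100000001110  ->  keep [00110000], discard [0001110], prepend 0000000
= 000000000110000

Answer: 000000000110000 (48)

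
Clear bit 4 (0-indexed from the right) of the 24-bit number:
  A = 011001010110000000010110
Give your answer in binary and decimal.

Mask = ~(1 << 4) = 111111111111111111101111
Bit 4 of A is 1, so AND-ing with the mask clears it to 0.
  011001010110000000010110
& 111111111111111111101111
--------------------------
  011001010110000000000110

Answer: 011001010110000000000110 (6643718)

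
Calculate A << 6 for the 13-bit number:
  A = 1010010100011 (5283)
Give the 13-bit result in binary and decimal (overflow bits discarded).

Shift left by 6: drop the top 6 bit(s), append 6 zero(s) on the right.
  1010010100011  ->  discard [101001], keep [0100011], append 000000
= 0100011000000

Answer: 0100011000000 (2240)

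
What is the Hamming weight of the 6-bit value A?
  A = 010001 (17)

010001
1-bits at positions (from bit 0 = LSB): 0, 4
Count = 2

Answer: 2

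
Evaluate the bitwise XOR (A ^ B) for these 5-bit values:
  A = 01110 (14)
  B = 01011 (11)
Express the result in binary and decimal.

Apply ^ to each column (1 where bits differ):
  01110
^ 01011
-------
  00101

Answer: 00101 (5)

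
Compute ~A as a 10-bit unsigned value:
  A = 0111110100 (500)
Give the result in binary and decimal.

Flip each bit (0->1, 1->0):
  0111110100
  1000001011

Answer: 1000001011 (523)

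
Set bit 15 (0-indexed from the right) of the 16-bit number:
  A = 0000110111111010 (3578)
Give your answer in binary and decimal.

Mask = 1 << 15 = 1000000000000000
Bit 15 of A is 0, so OR-ing with the mask flips it to 1.
  0000110111111010
| 1000000000000000
------------------
  1000110111111010

Answer: 1000110111111010 (36346)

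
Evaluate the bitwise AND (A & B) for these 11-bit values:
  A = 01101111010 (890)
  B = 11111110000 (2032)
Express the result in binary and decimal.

Apply & to each column (1 only where both bits are 1):
  01101111010
& 11111110000
-------------
  01101110000

Answer: 01101110000 (880)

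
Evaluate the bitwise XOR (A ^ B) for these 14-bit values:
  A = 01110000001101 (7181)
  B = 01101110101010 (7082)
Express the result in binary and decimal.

Apply ^ to each column (1 where bits differ):
  01110000001101
^ 01101110101010
----------------
  00011110100111

Answer: 00011110100111 (1959)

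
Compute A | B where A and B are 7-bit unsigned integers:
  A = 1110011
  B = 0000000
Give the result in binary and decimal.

Apply | to each column (1 where either bit is 1):
  1110011
| 0000000
---------
  1110011

Answer: 1110011 (115)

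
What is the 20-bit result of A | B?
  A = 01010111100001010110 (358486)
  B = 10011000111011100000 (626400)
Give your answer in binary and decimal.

Apply | to each column (1 where either bit is 1):
  01010111100001010110
| 10011000111011100000
----------------------
  11011111111011110110

Answer: 11011111111011110110 (917238)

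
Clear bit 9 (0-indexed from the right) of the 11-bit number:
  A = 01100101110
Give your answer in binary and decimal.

Mask = ~(1 << 9) = 10111111111
Bit 9 of A is 1, so AND-ing with the mask clears it to 0.
  01100101110
& 10111111111
-------------
  00100101110

Answer: 00100101110 (302)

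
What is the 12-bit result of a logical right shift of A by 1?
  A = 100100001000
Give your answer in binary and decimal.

Logical shift right by 1: drop the bottom 1 bit(s), prepend 1 zero(s) on the left.
  100100001000  ->  keep [10010000100], discard [0], prepend 0
= 010010000100

Answer: 010010000100 (1156)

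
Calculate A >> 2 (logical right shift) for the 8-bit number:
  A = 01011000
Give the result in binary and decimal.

Logical shift right by 2: drop the bottom 2 bit(s), prepend 2 zero(s) on the left.
  01011000  ->  keep [010110], discard [00], prepend 00
= 00010110

Answer: 00010110 (22)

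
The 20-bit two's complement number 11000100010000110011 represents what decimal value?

MSB is 1, so the value is negative. Find the magnitude:
1. Invert bits:  00111011101111001100
2. Add 1:        00111011101111001101  = 244685
3. Apply sign:   -244685

Answer: -244685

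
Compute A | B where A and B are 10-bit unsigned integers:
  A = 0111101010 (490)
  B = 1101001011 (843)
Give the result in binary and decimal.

Apply | to each column (1 where either bit is 1):
  0111101010
| 1101001011
------------
  1111101011

Answer: 1111101011 (1003)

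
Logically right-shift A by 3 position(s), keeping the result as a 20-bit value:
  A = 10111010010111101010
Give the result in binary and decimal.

Logical shift right by 3: drop the bottom 3 bit(s), prepend 3 zero(s) on the left.
  10111010010111101010  ->  keep [10111010010111101], discard [010], prepend 000
= 00010111010010111101

Answer: 00010111010010111101 (95421)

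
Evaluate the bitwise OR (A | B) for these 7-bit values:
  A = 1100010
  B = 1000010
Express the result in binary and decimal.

Apply | to each column (1 where either bit is 1):
  1100010
| 1000010
---------
  1100010

Answer: 1100010 (98)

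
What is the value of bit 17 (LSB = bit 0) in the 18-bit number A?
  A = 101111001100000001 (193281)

Bit 17 is the 18th from the right.
  101111001100000001
  ^
That bit is 1.

Answer: 1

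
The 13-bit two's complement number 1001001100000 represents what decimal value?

MSB is 1, so the value is negative. Find the magnitude:
1. Invert bits:  0110110011111
2. Add 1:        0110110100000  = 3488
3. Apply sign:   -3488

Answer: -3488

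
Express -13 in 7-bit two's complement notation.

1. Binary of +13:  0001101
2. Invert bits:     1110010
3. Add 1:           1110011

Answer: 1110011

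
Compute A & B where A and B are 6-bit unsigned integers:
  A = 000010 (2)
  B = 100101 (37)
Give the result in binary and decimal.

Apply & to each column (1 only where both bits are 1):
  000010
& 100101
--------
  000000

Answer: 000000 (0)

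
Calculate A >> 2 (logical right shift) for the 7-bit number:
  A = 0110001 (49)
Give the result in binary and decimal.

Logical shift right by 2: drop the bottom 2 bit(s), prepend 2 zero(s) on the left.
  0110001  ->  keep [01100], discard [01], prepend 00
= 0001100

Answer: 0001100 (12)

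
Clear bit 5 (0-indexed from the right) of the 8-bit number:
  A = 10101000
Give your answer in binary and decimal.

Mask = ~(1 << 5) = 11011111
Bit 5 of A is 1, so AND-ing with the mask clears it to 0.
  10101000
& 11011111
----------
  10001000

Answer: 10001000 (136)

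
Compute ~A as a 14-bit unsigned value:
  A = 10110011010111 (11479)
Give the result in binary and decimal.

Flip each bit (0->1, 1->0):
  10110011010111
  01001100101000

Answer: 01001100101000 (4904)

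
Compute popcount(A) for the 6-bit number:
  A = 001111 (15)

001111
1-bits at positions (from bit 0 = LSB): 0, 1, 2, 3
Count = 4

Answer: 4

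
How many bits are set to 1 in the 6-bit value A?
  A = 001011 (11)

001011
1-bits at positions (from bit 0 = LSB): 0, 1, 3
Count = 3

Answer: 3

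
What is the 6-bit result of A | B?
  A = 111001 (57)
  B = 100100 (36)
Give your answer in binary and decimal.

Apply | to each column (1 where either bit is 1):
  111001
| 100100
--------
  111101

Answer: 111101 (61)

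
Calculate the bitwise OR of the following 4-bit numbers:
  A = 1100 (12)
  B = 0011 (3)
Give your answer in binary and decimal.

Apply | to each column (1 where either bit is 1):
  1100
| 0011
------
  1111

Answer: 1111 (15)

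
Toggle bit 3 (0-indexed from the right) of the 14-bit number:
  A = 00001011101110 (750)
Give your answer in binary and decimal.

Mask = 1 << 3 = 00000000001000
Bit 3 of A is 1; XOR with the mask flips it to 0.
  00001011101110
^ 00000000001000
----------------
  00001011100110

Answer: 00001011100110 (742)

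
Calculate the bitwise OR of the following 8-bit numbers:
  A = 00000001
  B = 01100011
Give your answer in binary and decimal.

Apply | to each column (1 where either bit is 1):
  00000001
| 01100011
----------
  01100011

Answer: 01100011 (99)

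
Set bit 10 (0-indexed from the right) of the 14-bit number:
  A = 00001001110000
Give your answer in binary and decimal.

Mask = 1 << 10 = 00010000000000
Bit 10 of A is 0, so OR-ing with the mask flips it to 1.
  00001001110000
| 00010000000000
----------------
  00011001110000

Answer: 00011001110000 (1648)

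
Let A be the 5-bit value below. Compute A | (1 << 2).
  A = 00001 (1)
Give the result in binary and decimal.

Mask = 1 << 2 = 00100
Bit 2 of A is 0, so OR-ing with the mask flips it to 1.
  00001
| 00100
-------
  00101

Answer: 00101 (5)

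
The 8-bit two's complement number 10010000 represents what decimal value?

MSB is 1, so the value is negative. Find the magnitude:
1. Invert bits:  01101111
2. Add 1:        01110000  = 112
3. Apply sign:   -112

Answer: -112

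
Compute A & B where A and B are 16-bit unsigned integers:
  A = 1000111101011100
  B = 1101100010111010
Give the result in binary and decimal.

Apply & to each column (1 only where both bits are 1):
  1000111101011100
& 1101100010111010
------------------
  1000100000011000

Answer: 1000100000011000 (34840)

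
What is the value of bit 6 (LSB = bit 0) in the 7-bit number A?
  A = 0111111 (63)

Bit 6 is the 7th from the right.
  0111111
  ^
That bit is 0.

Answer: 0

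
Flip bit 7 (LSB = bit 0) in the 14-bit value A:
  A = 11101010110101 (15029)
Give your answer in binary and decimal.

Mask = 1 << 7 = 00000010000000
Bit 7 of A is 1; XOR with the mask flips it to 0.
  11101010110101
^ 00000010000000
----------------
  11101000110101

Answer: 11101000110101 (14901)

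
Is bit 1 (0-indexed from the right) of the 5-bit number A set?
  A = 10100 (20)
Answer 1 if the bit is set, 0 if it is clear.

Bit 1 is the 2nd from the right.
  10100
     ^
That bit is 0.

Answer: 0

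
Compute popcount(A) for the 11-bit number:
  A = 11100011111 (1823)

11100011111
1-bits at positions (from bit 0 = LSB): 0, 1, 2, 3, 4, 8, 9, 10
Count = 8

Answer: 8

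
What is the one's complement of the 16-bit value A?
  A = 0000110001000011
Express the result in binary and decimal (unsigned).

Flip each bit (0->1, 1->0):
  0000110001000011
  1111001110111100

Answer: 1111001110111100 (62396)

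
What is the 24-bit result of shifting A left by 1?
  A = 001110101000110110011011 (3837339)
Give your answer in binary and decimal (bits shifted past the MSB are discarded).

Shift left by 1: drop the top 1 bit(s), append 1 zero(s) on the right.
  001110101000110110011011  ->  discard [0], keep [01110101000110110011011], append 0
= 011101010001101100110110

Answer: 011101010001101100110110 (7674678)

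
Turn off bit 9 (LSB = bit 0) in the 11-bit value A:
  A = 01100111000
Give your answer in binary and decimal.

Mask = ~(1 << 9) = 10111111111
Bit 9 of A is 1, so AND-ing with the mask clears it to 0.
  01100111000
& 10111111111
-------------
  00100111000

Answer: 00100111000 (312)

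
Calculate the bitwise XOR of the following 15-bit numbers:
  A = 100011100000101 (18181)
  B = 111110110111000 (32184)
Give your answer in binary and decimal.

Apply ^ to each column (1 where bits differ):
  100011100000101
^ 111110110111000
-----------------
  011101010111101

Answer: 011101010111101 (15037)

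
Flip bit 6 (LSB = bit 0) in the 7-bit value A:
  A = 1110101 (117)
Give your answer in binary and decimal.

Mask = 1 << 6 = 1000000
Bit 6 of A is 1; XOR with the mask flips it to 0.
  1110101
^ 1000000
---------
  0110101

Answer: 0110101 (53)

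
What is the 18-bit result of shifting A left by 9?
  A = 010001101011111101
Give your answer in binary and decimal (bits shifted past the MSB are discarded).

Shift left by 9: drop the top 9 bit(s), append 9 zero(s) on the right.
  010001101011111101  ->  discard [010001101], keep [011111101], append 000000000
= 011111101000000000

Answer: 011111101000000000 (129536)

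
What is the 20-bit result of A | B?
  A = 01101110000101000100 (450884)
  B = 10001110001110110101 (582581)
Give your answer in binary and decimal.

Apply | to each column (1 where either bit is 1):
  01101110000101000100
| 10001110001110110101
----------------------
  11101110001111110101

Answer: 11101110001111110101 (975861)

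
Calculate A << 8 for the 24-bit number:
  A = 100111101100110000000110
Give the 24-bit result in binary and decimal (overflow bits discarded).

Shift left by 8: drop the top 8 bit(s), append 8 zero(s) on the right.
  100111101100110000000110  ->  discard [10011110], keep [1100110000000110], append 00000000
= 110011000000011000000000

Answer: 110011000000011000000000 (13370880)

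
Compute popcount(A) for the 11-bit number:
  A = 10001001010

10001001010
1-bits at positions (from bit 0 = LSB): 1, 3, 6, 10
Count = 4

Answer: 4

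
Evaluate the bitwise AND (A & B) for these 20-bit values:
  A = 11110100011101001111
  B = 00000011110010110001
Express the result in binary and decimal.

Apply & to each column (1 only where both bits are 1):
  11110100011101001111
& 00000011110010110001
----------------------
  00000000010000000001

Answer: 00000000010000000001 (1025)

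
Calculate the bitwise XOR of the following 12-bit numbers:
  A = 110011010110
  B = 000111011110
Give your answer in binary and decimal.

Apply ^ to each column (1 where bits differ):
  110011010110
^ 000111011110
--------------
  110100001000

Answer: 110100001000 (3336)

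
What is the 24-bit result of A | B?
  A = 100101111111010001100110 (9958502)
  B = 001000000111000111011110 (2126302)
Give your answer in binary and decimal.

Apply | to each column (1 where either bit is 1):
  100101111111010001100110
| 001000000111000111011110
--------------------------
  101101111111010111111110

Answer: 101101111111010111111110 (12056062)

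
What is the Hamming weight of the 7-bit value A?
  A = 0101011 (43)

0101011
1-bits at positions (from bit 0 = LSB): 0, 1, 3, 5
Count = 4

Answer: 4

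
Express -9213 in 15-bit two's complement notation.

1. Binary of +9213:  010001111111101
2. Invert bits:     101110000000010
3. Add 1:           101110000000011

Answer: 101110000000011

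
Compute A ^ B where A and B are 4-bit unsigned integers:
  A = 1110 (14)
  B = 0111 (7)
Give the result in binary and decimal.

Apply ^ to each column (1 where bits differ):
  1110
^ 0111
------
  1001

Answer: 1001 (9)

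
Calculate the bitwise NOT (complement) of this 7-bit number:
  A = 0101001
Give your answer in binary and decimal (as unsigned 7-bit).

Flip each bit (0->1, 1->0):
  0101001
  1010110

Answer: 1010110 (86)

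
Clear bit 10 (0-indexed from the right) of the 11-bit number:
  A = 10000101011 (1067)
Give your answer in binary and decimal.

Mask = ~(1 << 10) = 01111111111
Bit 10 of A is 1, so AND-ing with the mask clears it to 0.
  10000101011
& 01111111111
-------------
  00000101011

Answer: 00000101011 (43)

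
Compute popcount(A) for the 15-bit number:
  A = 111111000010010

111111000010010
1-bits at positions (from bit 0 = LSB): 1, 4, 9, 10, 11, 12, 13, 14
Count = 8

Answer: 8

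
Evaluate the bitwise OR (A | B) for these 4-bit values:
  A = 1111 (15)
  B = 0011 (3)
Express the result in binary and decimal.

Apply | to each column (1 where either bit is 1):
  1111
| 0011
------
  1111

Answer: 1111 (15)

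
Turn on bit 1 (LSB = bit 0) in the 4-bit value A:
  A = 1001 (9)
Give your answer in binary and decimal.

Mask = 1 << 1 = 0010
Bit 1 of A is 0, so OR-ing with the mask flips it to 1.
  1001
| 0010
------
  1011

Answer: 1011 (11)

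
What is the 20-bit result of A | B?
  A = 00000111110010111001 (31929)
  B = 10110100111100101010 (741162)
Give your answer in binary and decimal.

Apply | to each column (1 where either bit is 1):
  00000111110010111001
| 10110100111100101010
----------------------
  10110111111110111011

Answer: 10110111111110111011 (753595)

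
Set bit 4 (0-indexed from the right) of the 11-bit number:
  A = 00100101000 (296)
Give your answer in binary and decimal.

Mask = 1 << 4 = 00000010000
Bit 4 of A is 0, so OR-ing with the mask flips it to 1.
  00100101000
| 00000010000
-------------
  00100111000

Answer: 00100111000 (312)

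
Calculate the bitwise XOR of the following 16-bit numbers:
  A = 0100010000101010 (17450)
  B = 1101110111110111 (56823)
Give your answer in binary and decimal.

Apply ^ to each column (1 where bits differ):
  0100010000101010
^ 1101110111110111
------------------
  1001100111011101

Answer: 1001100111011101 (39389)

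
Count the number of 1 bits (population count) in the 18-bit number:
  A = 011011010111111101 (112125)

011011010111111101
1-bits at positions (from bit 0 = LSB): 0, 2, 3, 4, 5, 6, 7, 8, 10, 12, 13, 15, 16
Count = 13

Answer: 13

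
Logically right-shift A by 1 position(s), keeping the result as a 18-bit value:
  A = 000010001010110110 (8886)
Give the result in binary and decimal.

Logical shift right by 1: drop the bottom 1 bit(s), prepend 1 zero(s) on the left.
  000010001010110110  ->  keep [00001000101011011], discard [0], prepend 0
= 000001000101011011

Answer: 000001000101011011 (4443)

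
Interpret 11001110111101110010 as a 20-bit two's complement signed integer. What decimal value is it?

MSB is 1, so the value is negative. Find the magnitude:
1. Invert bits:  00110001000010001101
2. Add 1:        00110001000010001110  = 200846
3. Apply sign:   -200846

Answer: -200846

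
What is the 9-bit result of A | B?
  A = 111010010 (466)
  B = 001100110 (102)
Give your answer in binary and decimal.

Apply | to each column (1 where either bit is 1):
  111010010
| 001100110
-----------
  111110110

Answer: 111110110 (502)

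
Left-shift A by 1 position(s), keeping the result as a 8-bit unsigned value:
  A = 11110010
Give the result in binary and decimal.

Shift left by 1: drop the top 1 bit(s), append 1 zero(s) on the right.
  11110010  ->  discard [1], keep [1110010], append 0
= 11100100

Answer: 11100100 (228)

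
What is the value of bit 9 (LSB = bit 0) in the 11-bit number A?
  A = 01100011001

Bit 9 is the 10th from the right.
  01100011001
   ^
That bit is 1.

Answer: 1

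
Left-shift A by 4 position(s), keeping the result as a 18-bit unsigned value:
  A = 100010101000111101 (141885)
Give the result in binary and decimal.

Shift left by 4: drop the top 4 bit(s), append 4 zero(s) on the right.
  100010101000111101  ->  discard [1000], keep [10101000111101], append 0000
= 101010001111010000

Answer: 101010001111010000 (173008)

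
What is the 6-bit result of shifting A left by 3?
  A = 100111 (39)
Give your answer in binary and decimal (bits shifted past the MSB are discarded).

Shift left by 3: drop the top 3 bit(s), append 3 zero(s) on the right.
  100111  ->  discard [100], keep [111], append 000
= 111000

Answer: 111000 (56)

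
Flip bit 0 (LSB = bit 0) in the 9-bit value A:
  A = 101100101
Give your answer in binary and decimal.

Mask = 1 << 0 = 000000001
Bit 0 of A is 1; XOR with the mask flips it to 0.
  101100101
^ 000000001
-----------
  101100100

Answer: 101100100 (356)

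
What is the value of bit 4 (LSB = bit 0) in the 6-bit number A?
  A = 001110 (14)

Bit 4 is the 5th from the right.
  001110
   ^
That bit is 0.

Answer: 0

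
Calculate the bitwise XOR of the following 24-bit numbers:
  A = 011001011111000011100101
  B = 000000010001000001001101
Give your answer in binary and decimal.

Apply ^ to each column (1 where bits differ):
  011001011111000011100101
^ 000000010001000001001101
--------------------------
  011001001110000010101000

Answer: 011001001110000010101000 (6611112)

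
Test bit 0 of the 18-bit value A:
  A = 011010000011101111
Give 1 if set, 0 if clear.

Bit 0 is the 1st from the right.
  011010000011101111
                   ^
That bit is 1.

Answer: 1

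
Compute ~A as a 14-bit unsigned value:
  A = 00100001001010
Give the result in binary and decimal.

Flip each bit (0->1, 1->0):
  00100001001010
  11011110110101

Answer: 11011110110101 (14261)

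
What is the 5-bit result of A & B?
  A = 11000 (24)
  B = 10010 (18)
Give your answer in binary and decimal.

Apply & to each column (1 only where both bits are 1):
  11000
& 10010
-------
  10000

Answer: 10000 (16)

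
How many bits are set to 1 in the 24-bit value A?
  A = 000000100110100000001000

000000100110100000001000
1-bits at positions (from bit 0 = LSB): 3, 11, 13, 14, 17
Count = 5

Answer: 5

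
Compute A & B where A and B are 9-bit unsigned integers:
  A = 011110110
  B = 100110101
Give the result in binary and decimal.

Apply & to each column (1 only where both bits are 1):
  011110110
& 100110101
-----------
  000110100

Answer: 000110100 (52)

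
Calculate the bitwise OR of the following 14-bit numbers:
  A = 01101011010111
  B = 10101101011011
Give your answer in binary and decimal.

Apply | to each column (1 where either bit is 1):
  01101011010111
| 10101101011011
----------------
  11101111011111

Answer: 11101111011111 (15327)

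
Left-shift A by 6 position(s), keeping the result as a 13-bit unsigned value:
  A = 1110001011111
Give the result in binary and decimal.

Shift left by 6: drop the top 6 bit(s), append 6 zero(s) on the right.
  1110001011111  ->  discard [111000], keep [1011111], append 000000
= 1011111000000

Answer: 1011111000000 (6080)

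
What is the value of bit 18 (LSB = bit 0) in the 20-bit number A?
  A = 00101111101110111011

Bit 18 is the 19th from the right.
  00101111101110111011
   ^
That bit is 0.

Answer: 0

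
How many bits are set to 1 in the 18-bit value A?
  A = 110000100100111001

110000100100111001
1-bits at positions (from bit 0 = LSB): 0, 3, 4, 5, 8, 11, 16, 17
Count = 8

Answer: 8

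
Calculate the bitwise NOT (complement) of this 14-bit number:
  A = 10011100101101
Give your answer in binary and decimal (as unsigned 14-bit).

Flip each bit (0->1, 1->0):
  10011100101101
  01100011010010

Answer: 01100011010010 (6354)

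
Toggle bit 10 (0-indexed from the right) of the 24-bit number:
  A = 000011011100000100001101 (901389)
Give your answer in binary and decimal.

Mask = 1 << 10 = 000000000000010000000000
Bit 10 of A is 0; XOR with the mask flips it to 1.
  000011011100000100001101
^ 000000000000010000000000
--------------------------
  000011011100010100001101

Answer: 000011011100010100001101 (902413)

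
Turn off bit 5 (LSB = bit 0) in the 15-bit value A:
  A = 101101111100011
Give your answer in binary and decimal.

Mask = ~(1 << 5) = 111111111011111
Bit 5 of A is 1, so AND-ing with the mask clears it to 0.
  101101111100011
& 111111111011111
-----------------
  101101111000011

Answer: 101101111000011 (23491)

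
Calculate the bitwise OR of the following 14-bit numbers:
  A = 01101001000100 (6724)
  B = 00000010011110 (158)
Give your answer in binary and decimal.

Apply | to each column (1 where either bit is 1):
  01101001000100
| 00000010011110
----------------
  01101011011110

Answer: 01101011011110 (6878)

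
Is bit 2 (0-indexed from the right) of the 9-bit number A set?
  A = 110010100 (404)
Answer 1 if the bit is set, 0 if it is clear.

Bit 2 is the 3rd from the right.
  110010100
        ^
That bit is 1.

Answer: 1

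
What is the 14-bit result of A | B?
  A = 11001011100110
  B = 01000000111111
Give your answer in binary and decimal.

Apply | to each column (1 where either bit is 1):
  11001011100110
| 01000000111111
----------------
  11001011111111

Answer: 11001011111111 (13055)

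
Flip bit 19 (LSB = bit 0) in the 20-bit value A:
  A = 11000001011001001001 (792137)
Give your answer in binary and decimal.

Mask = 1 << 19 = 10000000000000000000
Bit 19 of A is 1; XOR with the mask flips it to 0.
  11000001011001001001
^ 10000000000000000000
----------------------
  01000001011001001001

Answer: 01000001011001001001 (267849)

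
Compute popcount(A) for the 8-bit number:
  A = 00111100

00111100
1-bits at positions (from bit 0 = LSB): 2, 3, 4, 5
Count = 4

Answer: 4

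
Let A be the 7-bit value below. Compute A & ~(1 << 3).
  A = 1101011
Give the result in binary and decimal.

Mask = ~(1 << 3) = 1110111
Bit 3 of A is 1, so AND-ing with the mask clears it to 0.
  1101011
& 1110111
---------
  1100011

Answer: 1100011 (99)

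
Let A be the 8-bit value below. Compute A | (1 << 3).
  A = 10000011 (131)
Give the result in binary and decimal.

Mask = 1 << 3 = 00001000
Bit 3 of A is 0, so OR-ing with the mask flips it to 1.
  10000011
| 00001000
----------
  10001011

Answer: 10001011 (139)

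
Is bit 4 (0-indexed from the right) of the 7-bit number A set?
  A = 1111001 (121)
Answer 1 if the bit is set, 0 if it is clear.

Bit 4 is the 5th from the right.
  1111001
    ^
That bit is 1.

Answer: 1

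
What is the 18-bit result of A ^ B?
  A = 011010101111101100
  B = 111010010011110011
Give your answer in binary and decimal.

Apply ^ to each column (1 where bits differ):
  011010101111101100
^ 111010010011110011
--------------------
  100000111100011111

Answer: 100000111100011111 (134943)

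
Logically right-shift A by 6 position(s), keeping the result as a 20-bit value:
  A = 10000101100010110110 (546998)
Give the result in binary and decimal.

Logical shift right by 6: drop the bottom 6 bit(s), prepend 6 zero(s) on the left.
  10000101100010110110  ->  keep [10000101100010], discard [110110], prepend 000000
= 00000010000101100010

Answer: 00000010000101100010 (8546)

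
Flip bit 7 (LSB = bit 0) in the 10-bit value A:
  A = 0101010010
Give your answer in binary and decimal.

Mask = 1 << 7 = 0010000000
Bit 7 of A is 0; XOR with the mask flips it to 1.
  0101010010
^ 0010000000
------------
  0111010010

Answer: 0111010010 (466)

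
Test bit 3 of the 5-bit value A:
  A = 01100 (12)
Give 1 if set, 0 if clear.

Bit 3 is the 4th from the right.
  01100
   ^
That bit is 1.

Answer: 1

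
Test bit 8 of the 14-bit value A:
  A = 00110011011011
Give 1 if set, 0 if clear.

Bit 8 is the 9th from the right.
  00110011011011
       ^
That bit is 0.

Answer: 0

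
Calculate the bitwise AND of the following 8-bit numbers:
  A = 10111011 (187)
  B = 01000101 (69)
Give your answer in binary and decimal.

Apply & to each column (1 only where both bits are 1):
  10111011
& 01000101
----------
  00000001

Answer: 00000001 (1)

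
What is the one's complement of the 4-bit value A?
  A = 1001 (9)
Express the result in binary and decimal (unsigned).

Flip each bit (0->1, 1->0):
  1001
  0110

Answer: 0110 (6)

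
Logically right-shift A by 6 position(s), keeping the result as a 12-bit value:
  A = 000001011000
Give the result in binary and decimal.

Logical shift right by 6: drop the bottom 6 bit(s), prepend 6 zero(s) on the left.
  000001011000  ->  keep [000001], discard [011000], prepend 000000
= 000000000001

Answer: 000000000001 (1)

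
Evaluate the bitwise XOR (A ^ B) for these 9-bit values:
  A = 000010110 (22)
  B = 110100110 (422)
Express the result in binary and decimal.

Apply ^ to each column (1 where bits differ):
  000010110
^ 110100110
-----------
  110110000

Answer: 110110000 (432)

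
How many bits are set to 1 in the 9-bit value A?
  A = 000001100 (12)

000001100
1-bits at positions (from bit 0 = LSB): 2, 3
Count = 2

Answer: 2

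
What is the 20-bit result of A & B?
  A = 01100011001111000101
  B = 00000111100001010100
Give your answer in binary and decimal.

Apply & to each column (1 only where both bits are 1):
  01100011001111000101
& 00000111100001010100
----------------------
  00000011000001000100

Answer: 00000011000001000100 (12356)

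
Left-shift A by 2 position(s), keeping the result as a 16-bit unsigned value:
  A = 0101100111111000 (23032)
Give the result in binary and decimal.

Shift left by 2: drop the top 2 bit(s), append 2 zero(s) on the right.
  0101100111111000  ->  discard [01], keep [01100111111000], append 00
= 0110011111100000

Answer: 0110011111100000 (26592)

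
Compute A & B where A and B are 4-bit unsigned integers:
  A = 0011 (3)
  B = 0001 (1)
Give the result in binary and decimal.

Apply & to each column (1 only where both bits are 1):
  0011
& 0001
------
  0001

Answer: 0001 (1)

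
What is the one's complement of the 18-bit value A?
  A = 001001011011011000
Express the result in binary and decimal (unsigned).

Flip each bit (0->1, 1->0):
  001001011011011000
  110110100100100111

Answer: 110110100100100111 (223527)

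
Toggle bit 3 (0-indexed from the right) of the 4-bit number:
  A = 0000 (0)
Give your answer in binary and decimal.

Mask = 1 << 3 = 1000
Bit 3 of A is 0; XOR with the mask flips it to 1.
  0000
^ 1000
------
  1000

Answer: 1000 (8)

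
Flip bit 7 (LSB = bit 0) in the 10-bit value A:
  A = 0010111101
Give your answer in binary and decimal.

Mask = 1 << 7 = 0010000000
Bit 7 of A is 1; XOR with the mask flips it to 0.
  0010111101
^ 0010000000
------------
  0000111101

Answer: 0000111101 (61)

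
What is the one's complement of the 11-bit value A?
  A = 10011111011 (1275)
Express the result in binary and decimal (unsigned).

Flip each bit (0->1, 1->0):
  10011111011
  01100000100

Answer: 01100000100 (772)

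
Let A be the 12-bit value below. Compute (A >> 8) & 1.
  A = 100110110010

Bit 8 is the 9th from the right.
  100110110010
     ^
That bit is 1.

Answer: 1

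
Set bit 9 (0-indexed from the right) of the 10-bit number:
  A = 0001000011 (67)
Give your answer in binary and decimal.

Mask = 1 << 9 = 1000000000
Bit 9 of A is 0, so OR-ing with the mask flips it to 1.
  0001000011
| 1000000000
------------
  1001000011

Answer: 1001000011 (579)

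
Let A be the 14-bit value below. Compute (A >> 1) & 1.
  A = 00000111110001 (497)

Bit 1 is the 2nd from the right.
  00000111110001
              ^
That bit is 0.

Answer: 0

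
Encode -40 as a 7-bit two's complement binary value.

1. Binary of +40:  0101000
2. Invert bits:     1010111
3. Add 1:           1011000

Answer: 1011000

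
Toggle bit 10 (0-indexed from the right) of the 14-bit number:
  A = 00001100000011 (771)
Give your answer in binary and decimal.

Mask = 1 << 10 = 00010000000000
Bit 10 of A is 0; XOR with the mask flips it to 1.
  00001100000011
^ 00010000000000
----------------
  00011100000011

Answer: 00011100000011 (1795)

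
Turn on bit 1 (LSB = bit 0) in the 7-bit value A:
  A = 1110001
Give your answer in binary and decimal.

Mask = 1 << 1 = 0000010
Bit 1 of A is 0, so OR-ing with the mask flips it to 1.
  1110001
| 0000010
---------
  1110011

Answer: 1110011 (115)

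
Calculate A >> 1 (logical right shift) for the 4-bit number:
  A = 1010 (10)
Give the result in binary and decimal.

Logical shift right by 1: drop the bottom 1 bit(s), prepend 1 zero(s) on the left.
  1010  ->  keep [101], discard [0], prepend 0
= 0101

Answer: 0101 (5)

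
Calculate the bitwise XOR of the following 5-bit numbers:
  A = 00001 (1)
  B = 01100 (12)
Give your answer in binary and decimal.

Apply ^ to each column (1 where bits differ):
  00001
^ 01100
-------
  01101

Answer: 01101 (13)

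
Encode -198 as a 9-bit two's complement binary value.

1. Binary of +198:  011000110
2. Invert bits:     100111001
3. Add 1:           100111010

Answer: 100111010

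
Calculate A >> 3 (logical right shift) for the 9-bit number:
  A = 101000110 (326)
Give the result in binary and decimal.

Logical shift right by 3: drop the bottom 3 bit(s), prepend 3 zero(s) on the left.
  101000110  ->  keep [101000], discard [110], prepend 000
= 000101000

Answer: 000101000 (40)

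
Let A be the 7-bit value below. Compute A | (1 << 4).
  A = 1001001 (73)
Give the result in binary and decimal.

Mask = 1 << 4 = 0010000
Bit 4 of A is 0, so OR-ing with the mask flips it to 1.
  1001001
| 0010000
---------
  1011001

Answer: 1011001 (89)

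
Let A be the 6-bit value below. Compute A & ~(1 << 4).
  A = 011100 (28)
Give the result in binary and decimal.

Mask = ~(1 << 4) = 101111
Bit 4 of A is 1, so AND-ing with the mask clears it to 0.
  011100
& 101111
--------
  001100

Answer: 001100 (12)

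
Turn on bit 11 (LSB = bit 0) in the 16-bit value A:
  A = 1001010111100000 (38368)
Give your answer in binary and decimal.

Mask = 1 << 11 = 0000100000000000
Bit 11 of A is 0, so OR-ing with the mask flips it to 1.
  1001010111100000
| 0000100000000000
------------------
  1001110111100000

Answer: 1001110111100000 (40416)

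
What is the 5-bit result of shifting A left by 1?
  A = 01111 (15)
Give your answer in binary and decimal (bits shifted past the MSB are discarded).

Shift left by 1: drop the top 1 bit(s), append 1 zero(s) on the right.
  01111  ->  discard [0], keep [1111], append 0
= 11110

Answer: 11110 (30)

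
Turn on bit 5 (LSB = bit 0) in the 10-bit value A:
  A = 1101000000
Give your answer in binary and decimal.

Mask = 1 << 5 = 0000100000
Bit 5 of A is 0, so OR-ing with the mask flips it to 1.
  1101000000
| 0000100000
------------
  1101100000

Answer: 1101100000 (864)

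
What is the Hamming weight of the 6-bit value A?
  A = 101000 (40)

101000
1-bits at positions (from bit 0 = LSB): 3, 5
Count = 2

Answer: 2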